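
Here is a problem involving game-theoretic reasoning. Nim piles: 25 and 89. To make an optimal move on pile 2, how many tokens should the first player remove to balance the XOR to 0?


Piles: 25 and 89
Current XOR: 25 XOR 89 = 64 (non-zero, so this is an N-position).
To make the XOR zero, we need to find a move that balances the piles.
For pile 2 (size 89): target = 89 XOR 64 = 25
We reduce pile 2 from 89 to 25.
Tokens removed: 89 - 25 = 64
Verification: 25 XOR 25 = 0

64


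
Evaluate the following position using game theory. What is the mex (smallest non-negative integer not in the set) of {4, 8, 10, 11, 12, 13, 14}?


Set = {4, 8, 10, 11, 12, 13, 14}
0 is NOT in the set. This is the mex.
mex = 0

0


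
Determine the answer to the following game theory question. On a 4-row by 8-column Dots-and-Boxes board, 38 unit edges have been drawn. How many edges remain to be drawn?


Grid: 4 x 8 boxes, i.e. 5 rows and 9 columns of dots.
Horizontal edges: (rows + 1) * cols = 5 * 8 = 40
Vertical edges: rows * (cols + 1) = 4 * 9 = 36
Total edges: 40 + 36 = 76
Edges drawn: 38
Remaining: 76 - 38 = 38

38


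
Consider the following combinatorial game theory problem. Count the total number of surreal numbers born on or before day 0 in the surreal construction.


Day 0: {|} = 0 is born. Count = 1.
Day n: the number of surreal numbers born by day n is 2^(n+1) - 1.
By day 0: 2^1 - 1 = 1
By day 0: 1 surreal numbers.

1


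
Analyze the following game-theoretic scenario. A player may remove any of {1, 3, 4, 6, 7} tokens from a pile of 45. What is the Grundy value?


The subtraction set is S = {1, 3, 4, 6, 7}.
G(k) = mex{ G(k - s) : s in S, s <= k }. We compute iteratively: G(0) = 0.
G(1) = mex({0}) = 1
G(2) = mex({1}) = 0
G(3) = mex({0}) = 1
G(4) = mex({0, 1}) = 2
G(5) = mex({0, 1, 2}) = 3
G(6) = mex({0, 1, 3}) = 2
G(7) = mex({0, 1, 2}) = 3
G(8) = mex({0, 1, 2, 3}) = 4
G(9) = mex({0, 1, 2, 3, 4}) = 5
G(10) = mex({1, 2, 3, 5}) = 0
G(11) = mex({0, 2, 3, 4}) = 1
G(12) = mex({1, 2, 3, 4, 5}) = 0
G(13) = mex({0, 2, 3, 5}) = 1
G(14) = mex({0, 1, 3, 4}) = 2
G(15) = mex({0, 1, 2, 4, 5}) = 3
G(16) = mex({0, 1, 3, 5}) = 2
Observe that G(10)..G(16) = 0, 1, 0, 1, 2, 3, 2 repeats G(0)..G(6) = 0, 1, 0, 1, 2, 3, 2.
For k >= max(S) = 7, G(k) is determined by the previous 7 values G(k-7)..G(k-1); a window of 7 consecutive values has recurred shifted by 10, so by induction G(k + 10) = G(k) for all k >= 0: the sequence is periodic from the start with period 10.
One period: G(0..9) = 0, 1, 0, 1, 2, 3, 2, 3, 4, 5.
45 mod 10 = 5, so G(45) = G(5) = 3.

3


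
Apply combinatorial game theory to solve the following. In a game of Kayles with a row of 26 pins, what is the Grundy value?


Kayles: a move removes 1 or 2 adjacent pins from a contiguous row.
Removing pins from a row of k leaves two independent rows (a, b) with a + b = k - 1 (one pin) or a + b = k - 2 (two pins); an end removal gives a = 0.
By Sprague-Grundy, G(k) = mex{ G(a) XOR G(b) } over all these splits. G(0) = 0.
G(1): splits (0,0):0^0=0 -> mex({0}) = 1
G(2): splits (0,1):0^1=1 (0,0):0^0=0 -> mex({0, 1}) = 2
G(3): splits (0,2):0^2=2 (1,1):1^1=0 (0,1):0^1=1 -> mex({0, 1, 2}) = 3
G(4): splits (0,3):0^3=3 (1,2):1^2=3 (0,2):0^2=2 (1,1):1^1=0 -> mex({0, 2, 3}) = 1
G(5): splits (0,4):0^1=1 (1,3):1^3=2 (2,2):2^2=0 (0,3):0^3=3 (1,2):1^2=3 -> mex({0, 1, 2, 3}) = 4
G(6) = mex({0, 1, 2, 4}) = 3
G(7) = mex({0, 1, 3, 4, 5}) = 2
G(8) = mex({0, 2, 3, 5, 6}) = 1
G(9) = mex({0, 1, 2, 3, 6, 7}) = 4
G(10) = mex({0, 1, 3, 4, 5, 7}) = 2
G(11) = mex({0, 1, 2, 3, 4, 5}) = 6
G(12) = mex({0, 1, 2, 3, 5, 6, 7}) = 4
G(13) = mex({0, 2, 3, 4, 6, 7}) = 1
G(14) = mex({0, 1, 4, 5, 6, 7}) = 2
G(15) = mex({0, 1, 2, 3, 4, 5, 6}) = 7
G(16) = mex({0, 2, 3, 5, 6, 7}) = 1
G(17) = mex({0, 1, 2, 3, 5, 6, 7}) = 4
G(18) = mex({0, 1, 2, 4, 5, 6}) = 3
G(19) = mex({0, 1, 3, 4, 5, 7}) = 2
G(20) = mex({0, 2, 3, 4, 5, 6, 7}) = 1
G(21) = mex({0, 1, 2, 3, 5, 6, 7}) = 4
G(22) = mex({0, 1, 2, 3, 4, 5, 7}) = 6
G(23) = mex({0, 1, 2, 3, 4, 5, 6}) = 7
G(24) = mex({0, 1, 2, 3, 5, 6, 7}) = 4
G(25) = mex({0, 2, 3, 4, 6, 7}) = 1
G(26) = mex({0, 1, 3, 4, 5, 6, 7}) = 2
Therefore G(26) = 2.

2


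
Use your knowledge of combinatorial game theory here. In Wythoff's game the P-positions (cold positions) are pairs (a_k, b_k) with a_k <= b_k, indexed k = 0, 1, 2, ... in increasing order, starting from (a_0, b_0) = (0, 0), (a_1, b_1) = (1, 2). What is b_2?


By Wythoff's theorem, a_k = floor(k * phi) and b_k = floor(k * phi^2) = a_k + k, where phi = (1 + sqrt(5))/2 is the golden ratio.
phi = (1 + sqrt(5))/2 = 1.618034
phi^2 = phi + 1 = 2.618034
k = 2
k * phi^2 = 2 * 2.618034 = 5.236068
b_2 = floor(k * phi^2) = 5 (check: a_2 + k = 3 + 2 = 5)

5


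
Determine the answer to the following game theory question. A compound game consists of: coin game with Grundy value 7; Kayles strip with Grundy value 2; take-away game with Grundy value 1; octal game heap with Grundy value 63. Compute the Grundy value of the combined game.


By the Sprague-Grundy theorem, the Grundy value of a sum of games is the XOR of individual Grundy values.
coin game: Grundy value = 7. Running XOR: 0 XOR 7 = 7
Kayles strip: Grundy value = 2. Running XOR: 7 XOR 2 = 5
take-away game: Grundy value = 1. Running XOR: 5 XOR 1 = 4
octal game heap: Grundy value = 63. Running XOR: 4 XOR 63 = 59
The combined Grundy value is 59.

59


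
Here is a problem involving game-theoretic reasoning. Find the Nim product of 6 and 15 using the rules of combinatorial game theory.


Nim multiplication is bilinear over XOR: (u XOR v) * w = (u*w) XOR (v*w).
So we split each operand into its bit components and XOR the pairwise Nim products.
6 = 2 + 4 (as XOR of powers of 2).
15 = 1 + 2 + 4 + 8 (as XOR of powers of 2).
Using the standard Nim-product table on single bits:
  2*2 = 3,   2*4 = 8,   2*8 = 12,
  4*4 = 6,   4*8 = 11,  8*8 = 13,
and  1*x = x (identity), k*l = l*k (commutative).
Pairwise Nim products:
  2 * 1 = 2
  2 * 2 = 3
  2 * 4 = 8
  2 * 8 = 12
  4 * 1 = 4
  4 * 2 = 8
  4 * 4 = 6
  4 * 8 = 11
XOR them: 2 XOR 3 XOR 8 XOR 12 XOR 4 XOR 8 XOR 6 XOR 11 = 4.
Result: 6 * 15 = 4 (in Nim).

4


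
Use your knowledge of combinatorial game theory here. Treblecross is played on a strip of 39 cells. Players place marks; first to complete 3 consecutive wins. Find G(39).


Treblecross: place X on empty cells; 3-in-a-row wins.
Playing within two cells of an existing X lets the opponent win at once, so sensible play treats the cells i-2..i+2 around each X as dead. The player left with no safe cell loses, so this is a normal-play take-away game on strips of safe cells.
Placing X at cell i (0-indexed) of a strip of k safe cells leaves independent strips of sizes max(0, i-2) and max(0, k-i-3). Hence G(k) = mex{ G(max(0,i-2)) XOR G(max(0,k-i-3)) : 0 <= i < k }, with G(0) = 0.
G(1): splits (0,0):0^0=0 -> mex({0}) = 1
G(2): splits (0,0):0^0=0 -> mex({0}) = 1
G(3): splits (0,0):0^0=0 -> mex({0}) = 1
G(4): splits (0,1):0^1=1 (0,0):0^0=0 -> mex({0, 1}) = 2
G(5): splits (0,2):0^1=1 (0,1):0^1=1 (0,0):0^0=0 -> mex({0, 1}) = 2
G(6) = mex({1}) = 0
G(7) = mex({0, 1, 2}) = 3
G(8) = mex({0, 1, 2}) = 3
G(9) = mex({0, 2}) = 1
G(10) = mex({0, 2, 3}) = 1
G(11) = mex({0, 3}) = 1
G(12) = mex({1, 3}) = 0
G(13) = mex({0, 1, 2, 3}) = 4
G(14) = mex({0, 1, 2}) = 3
G(15) = mex({0, 1, 2}) = 3
G(16) = mex({0, 1, 2, 4}) = 3
G(17) = mex({0, 1, 3, 4}) = 2
G(18) = mex({0, 1, 3, 4}) = 2
G(19) = mex({0, 1, 3, 5}) = 2
G(20) = mex({0, 1, 2, 3, 5}) = 4
G(21) = mex({0, 1, 2, 3, 5}) = 4
G(22) = mex({1, 2, 6}) = 0
G(23) = mex({0, 1, 2, 3, 4, 6}) = 5
G(24) = mex({0, 1, 2, 3, 4}) = 5
G(25) = mex({0, 1, 3, 4, 7}) = 2
G(26) = mex({0, 1, 3, 4, 5, 7}) = 2
G(27) = mex({0, 1, 3, 5}) = 2
G(28) = mex({0, 1, 2, 5}) = 3
G(29) = mex({0, 1, 2, 4, 5, 6}) = 3
G(30) = mex({1, 2, 4, 6}) = 0
G(31) = mex({0, 1, 2, 3, 4, 6}) = 5
G(32) = mex({1, 2, 3, 4, 7}) = 0
G(33) = mex({0, 3, 7}) = 1
G(34) = mex({0, 2, 3, 5, 7}) = 1
G(35) = mex({0, 2, 3, 5, 6}) = 1
G(36) = mex({0, 1, 2, 5, 6}) = 3
G(37) = mex({0, 1, 2, 4, 5, 6}) = 3
G(38) = mex({0, 1, 2, 4}) = 3
G(39) = mex({0, 1, 2, 3, 4, 7}) = 5
Therefore G(39) = 5.

5


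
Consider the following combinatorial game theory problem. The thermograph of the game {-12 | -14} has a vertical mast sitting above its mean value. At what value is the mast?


Game = {-12 | -14}, a switch {a | b} with numbers a > b.
Its thermograph has left wall a - t and right wall b + t, which meet at t = (a - b)/2, where both equal (a + b)/2. So the mast (mean value) is at (a + b)/2.
Mean = (-12 + (-14))/2 = -26/2 = -13

-13


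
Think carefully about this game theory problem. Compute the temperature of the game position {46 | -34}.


The game is {46 | -34}, a switch {a | b} with numbers a > b.
Cooling {a | b} by t gives {a - t | b + t}, which stops being hot when a - t = b + t, i.e. at t = (a - b)/2. So the temperature of a switch is (a - b)/2.
Temperature = (Left option - Right option) / 2
= (46 - (-34)) / 2
= 80 / 2
= 40

40


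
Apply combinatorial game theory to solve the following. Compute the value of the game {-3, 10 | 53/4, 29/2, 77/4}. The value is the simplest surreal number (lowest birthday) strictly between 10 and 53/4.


Left options: {-3, 10}, max = 10
Right options: {53/4, 29/2, 77/4}, min = 53/4
All options are numbers and max(Left) < min(Right), so by the simplicity theorem the value is the simplest (earliest-born) number strictly between 10 and 53/4.
Integers 11 through 13 all lie strictly between 10 and 53/4.
Among integers, the simplest (lowest birthday = smallest |n|; 0 is born on day 0, +-n on day n) is 11.
No non-integer in the interval can be simpler: if x is a non-integer in the interval, then floor(x) or ceil(x) also lies in the interval (the interval contains an integer), and both are proper prefixes of x's sign expansion, i.e. born earlier. So the game value is 11.
Game value = 11

11


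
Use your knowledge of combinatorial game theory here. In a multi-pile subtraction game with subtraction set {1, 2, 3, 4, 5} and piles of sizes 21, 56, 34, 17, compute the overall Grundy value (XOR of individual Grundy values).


Subtraction set: {1, 2, 3, 4, 5}
For this subtraction set, G(n) = n mod 6 (period = max + 1 = 6).
Pile 1 (size 21): G(21) = 21 mod 6 = 3
Pile 2 (size 56): G(56) = 56 mod 6 = 2
Pile 3 (size 34): G(34) = 34 mod 6 = 4
Pile 4 (size 17): G(17) = 17 mod 6 = 5
Total Grundy value = XOR of all: 3 XOR 2 XOR 4 XOR 5 = 0

0


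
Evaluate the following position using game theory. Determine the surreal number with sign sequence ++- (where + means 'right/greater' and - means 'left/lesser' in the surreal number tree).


Sign expansion: ++-
Rule: track bounds (lo, hi), initially (-inf, +inf). On '+', the current value becomes lo and we move to the simplest number in (value, hi): value + 1 if hi = +inf, otherwise the midpoint (value + hi)/2. On '-', the current value becomes hi and we move to value - 1 if lo = -inf, otherwise the midpoint (lo + value)/2.
Start at 0.
Step 1: sign = +, move right. Bounds: (0, +inf). Value = 1
Step 2: sign = +, move right. Bounds: (1, +inf). Value = 2
Step 3: sign = -, move left. Bounds: (1, 2). Value = 3/2
The surreal number with sign expansion ++- is 3/2.

3/2


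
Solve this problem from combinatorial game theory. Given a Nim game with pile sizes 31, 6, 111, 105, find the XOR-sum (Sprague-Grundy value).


We need the XOR (exclusive or) of all pile sizes.
After XOR-ing pile 1 (size 31): 0 XOR 31 = 31
After XOR-ing pile 2 (size 6): 31 XOR 6 = 25
After XOR-ing pile 3 (size 111): 25 XOR 111 = 118
After XOR-ing pile 4 (size 105): 118 XOR 105 = 31
The Nim-value of this position is 31.

31


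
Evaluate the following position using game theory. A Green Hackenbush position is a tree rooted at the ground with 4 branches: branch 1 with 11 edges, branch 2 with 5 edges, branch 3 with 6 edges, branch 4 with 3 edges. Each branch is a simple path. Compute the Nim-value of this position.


The tree has 4 branches from the ground vertex.
In Green Hackenbush, the Nim-value of a simple path of length k is k.
Branch 1: length 11, Nim-value = 11
Branch 2: length 5, Nim-value = 5
Branch 3: length 6, Nim-value = 6
Branch 4: length 3, Nim-value = 3
Total Nim-value = XOR of all branch values:
0 XOR 11 = 11
11 XOR 5 = 14
14 XOR 6 = 8
8 XOR 3 = 11
Nim-value of the tree = 11

11


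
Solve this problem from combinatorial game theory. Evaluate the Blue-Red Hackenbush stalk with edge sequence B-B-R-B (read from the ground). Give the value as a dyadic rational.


Edges (from ground): B-B-R-B
By Berlekamp's sign-expansion rule, a Blue-Red Hackenbush stalk has the value of the surreal number whose sign sequence is the edge sequence with B -> + and R -> -.
Sign sequence: ++-+
Trace the sign expansion in the surreal number tree, starting from 0:
Edge 1: B (sign +) -> bounds (0, +inf), value = 1
Edge 2: B (sign +) -> bounds (1, +inf), value = 2
Edge 3: R (sign -) -> bounds (1, 2), value = 3/2
Edge 4: B (sign +) -> bounds (3/2, 2), value = 7/4
Game value = 7/4

7/4


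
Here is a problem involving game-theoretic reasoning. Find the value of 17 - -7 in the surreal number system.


x = 17, y = -7
x - y = 17 - -7 = 24

24


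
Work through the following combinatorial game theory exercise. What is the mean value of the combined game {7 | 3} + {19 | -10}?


G1 = {7 | 3}, G2 = {19 | -10}
Each is a switch {a | b} with numbers a > b; its mean value is (a + b)/2, and mean value is additive over game sums: m(G1 + G2) = m(G1) + m(G2).
Mean of G1 = (7 + (3))/2 = 10/2 = 5
Mean of G2 = (19 + (-10))/2 = 9/2 = 9/2
Mean of G1 + G2 = 5 + 9/2 = 19/2

19/2


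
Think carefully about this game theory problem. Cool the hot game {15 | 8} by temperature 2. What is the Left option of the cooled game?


Original game: {15 | 8} (a switch {a | b} with a > b).
Cooling by t (for t below the temperature (a - b)/2 = 7/2) taxes each move by t: {a | b} cooled by t is {a - t | b + t}.
Cooling amount: t = 2
Cooled Left option: 15 - 2 = 13
Cooled Right option: 8 + 2 = 10
Cooled game: {13 | 10}
Left option = 13

13


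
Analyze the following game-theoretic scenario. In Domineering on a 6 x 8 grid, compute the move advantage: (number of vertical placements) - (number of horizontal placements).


Board is 6 x 8 (rows x cols).
Left (vertical) placements: (rows-1) * cols = 5 * 8 = 40
Right (horizontal) placements: rows * (cols-1) = 6 * 7 = 42
Advantage = Left - Right = 40 - 42 = -2

-2


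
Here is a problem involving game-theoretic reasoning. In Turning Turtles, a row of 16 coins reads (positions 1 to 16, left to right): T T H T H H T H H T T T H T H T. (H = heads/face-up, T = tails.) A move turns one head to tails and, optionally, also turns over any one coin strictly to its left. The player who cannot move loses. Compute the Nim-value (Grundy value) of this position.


Coins: T T H T H H T H H T T T H T H T
Key fact: a single head at position k behaves exactly like a Nim heap of size k (turning it to T and optionally flipping a coin at j < k corresponds to moving the heap from k to j, or to 0), and heads combine as a disjunctive sum (two heads at the same place would cancel, matching j XOR j = 0). So the Nim-value is the XOR of the 1-indexed positions of the heads.
Face-up positions (1-indexed): [3, 5, 6, 8, 9, 13, 15]
XOR 0 with 3: 0 XOR 3 = 3
XOR 3 with 5: 3 XOR 5 = 6
XOR 6 with 6: 6 XOR 6 = 0
XOR 0 with 8: 0 XOR 8 = 8
XOR 8 with 9: 8 XOR 9 = 1
XOR 1 with 13: 1 XOR 13 = 12
XOR 12 with 15: 12 XOR 15 = 3
Nim-value = 3

3


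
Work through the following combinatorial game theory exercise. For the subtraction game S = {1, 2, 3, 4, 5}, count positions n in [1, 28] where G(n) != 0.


Subtraction set S = {1, 2, 3, 4, 5}, so G(n) = n mod 6.
G(n) = 0 when n is a multiple of 6.
Multiples of 6 in [1, 28]: 4
N-positions (nonzero Grundy) = 28 - 4 = 24

24


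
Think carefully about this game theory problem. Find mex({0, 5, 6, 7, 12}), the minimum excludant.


Set = {0, 5, 6, 7, 12}
0 is in the set.
1 is NOT in the set. This is the mex.
mex = 1

1


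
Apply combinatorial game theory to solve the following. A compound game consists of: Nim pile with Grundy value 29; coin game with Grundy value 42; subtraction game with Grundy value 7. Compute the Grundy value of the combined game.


By the Sprague-Grundy theorem, the Grundy value of a sum of games is the XOR of individual Grundy values.
Nim pile: Grundy value = 29. Running XOR: 0 XOR 29 = 29
coin game: Grundy value = 42. Running XOR: 29 XOR 42 = 55
subtraction game: Grundy value = 7. Running XOR: 55 XOR 7 = 48
The combined Grundy value is 48.

48


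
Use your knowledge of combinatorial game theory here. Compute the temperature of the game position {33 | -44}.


The game is {33 | -44}, a switch {a | b} with numbers a > b.
Cooling {a | b} by t gives {a - t | b + t}, which stops being hot when a - t = b + t, i.e. at t = (a - b)/2. So the temperature of a switch is (a - b)/2.
Temperature = (Left option - Right option) / 2
= (33 - (-44)) / 2
= 77 / 2
= 77/2

77/2


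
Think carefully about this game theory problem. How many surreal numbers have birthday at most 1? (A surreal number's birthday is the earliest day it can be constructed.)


Day 0: {|} = 0 is born. Count = 1.
Day n: the number of surreal numbers born by day n is 2^(n+1) - 1.
By day 0: 2^1 - 1 = 1
By day 1: 2^2 - 1 = 3
By day 1: 3 surreal numbers.

3


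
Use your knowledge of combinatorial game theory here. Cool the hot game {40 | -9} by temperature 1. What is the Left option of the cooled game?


Original game: {40 | -9} (a switch {a | b} with a > b).
Cooling by t (for t below the temperature (a - b)/2 = 49/2) taxes each move by t: {a | b} cooled by t is {a - t | b + t}.
Cooling amount: t = 1
Cooled Left option: 40 - 1 = 39
Cooled Right option: -9 + 1 = -8
Cooled game: {39 | -8}
Left option = 39

39


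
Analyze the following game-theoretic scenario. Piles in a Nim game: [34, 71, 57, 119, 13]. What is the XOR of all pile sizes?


We need the XOR (exclusive or) of all pile sizes.
After XOR-ing pile 1 (size 34): 0 XOR 34 = 34
After XOR-ing pile 2 (size 71): 34 XOR 71 = 101
After XOR-ing pile 3 (size 57): 101 XOR 57 = 92
After XOR-ing pile 4 (size 119): 92 XOR 119 = 43
After XOR-ing pile 5 (size 13): 43 XOR 13 = 38
The Nim-value of this position is 38.

38


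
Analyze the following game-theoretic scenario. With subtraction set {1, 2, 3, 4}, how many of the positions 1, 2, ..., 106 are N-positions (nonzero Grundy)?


Subtraction set S = {1, 2, 3, 4}, so G(n) = n mod 5.
G(n) = 0 when n is a multiple of 5.
Multiples of 5 in [1, 106]: 21
N-positions (nonzero Grundy) = 106 - 21 = 85

85


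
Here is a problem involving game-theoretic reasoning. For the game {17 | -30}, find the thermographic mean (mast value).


Game = {17 | -30}, a switch {a | b} with numbers a > b.
Its thermograph has left wall a - t and right wall b + t, which meet at t = (a - b)/2, where both equal (a + b)/2. So the mast (mean value) is at (a + b)/2.
Mean = (17 + (-30))/2 = -13/2 = -13/2

-13/2


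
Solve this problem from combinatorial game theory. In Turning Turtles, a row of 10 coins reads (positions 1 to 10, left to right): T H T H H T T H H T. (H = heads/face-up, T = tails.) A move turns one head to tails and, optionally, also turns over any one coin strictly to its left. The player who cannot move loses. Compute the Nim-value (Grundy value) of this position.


Coins: T H T H H T T H H T
Key fact: a single head at position k behaves exactly like a Nim heap of size k (turning it to T and optionally flipping a coin at j < k corresponds to moving the heap from k to j, or to 0), and heads combine as a disjunctive sum (two heads at the same place would cancel, matching j XOR j = 0). So the Nim-value is the XOR of the 1-indexed positions of the heads.
Face-up positions (1-indexed): [2, 4, 5, 8, 9]
XOR 0 with 2: 0 XOR 2 = 2
XOR 2 with 4: 2 XOR 4 = 6
XOR 6 with 5: 6 XOR 5 = 3
XOR 3 with 8: 3 XOR 8 = 11
XOR 11 with 9: 11 XOR 9 = 2
Nim-value = 2

2


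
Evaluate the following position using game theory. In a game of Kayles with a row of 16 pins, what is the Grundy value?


Kayles: a move removes 1 or 2 adjacent pins from a contiguous row.
Removing pins from a row of k leaves two independent rows (a, b) with a + b = k - 1 (one pin) or a + b = k - 2 (two pins); an end removal gives a = 0.
By Sprague-Grundy, G(k) = mex{ G(a) XOR G(b) } over all these splits. G(0) = 0.
G(1): splits (0,0):0^0=0 -> mex({0}) = 1
G(2): splits (0,1):0^1=1 (0,0):0^0=0 -> mex({0, 1}) = 2
G(3): splits (0,2):0^2=2 (1,1):1^1=0 (0,1):0^1=1 -> mex({0, 1, 2}) = 3
G(4): splits (0,3):0^3=3 (1,2):1^2=3 (0,2):0^2=2 (1,1):1^1=0 -> mex({0, 2, 3}) = 1
G(5): splits (0,4):0^1=1 (1,3):1^3=2 (2,2):2^2=0 (0,3):0^3=3 (1,2):1^2=3 -> mex({0, 1, 2, 3}) = 4
G(6) = mex({0, 1, 2, 4}) = 3
G(7) = mex({0, 1, 3, 4, 5}) = 2
G(8) = mex({0, 2, 3, 5, 6}) = 1
G(9) = mex({0, 1, 2, 3, 6, 7}) = 4
G(10) = mex({0, 1, 3, 4, 5, 7}) = 2
G(11) = mex({0, 1, 2, 3, 4, 5}) = 6
G(12) = mex({0, 1, 2, 3, 5, 6, 7}) = 4
G(13) = mex({0, 2, 3, 4, 6, 7}) = 1
G(14) = mex({0, 1, 4, 5, 6, 7}) = 2
G(15) = mex({0, 1, 2, 3, 4, 5, 6}) = 7
G(16) = mex({0, 2, 3, 5, 6, 7}) = 1
Therefore G(16) = 1.

1


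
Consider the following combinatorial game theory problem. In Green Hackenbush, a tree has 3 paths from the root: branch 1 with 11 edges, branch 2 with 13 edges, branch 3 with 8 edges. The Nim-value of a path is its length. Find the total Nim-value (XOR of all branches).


The tree has 3 branches from the ground vertex.
In Green Hackenbush, the Nim-value of a simple path of length k is k.
Branch 1: length 11, Nim-value = 11
Branch 2: length 13, Nim-value = 13
Branch 3: length 8, Nim-value = 8
Total Nim-value = XOR of all branch values:
0 XOR 11 = 11
11 XOR 13 = 6
6 XOR 8 = 14
Nim-value of the tree = 14

14


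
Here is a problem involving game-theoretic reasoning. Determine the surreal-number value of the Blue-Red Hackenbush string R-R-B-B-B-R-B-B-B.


Edges (from ground): R-R-B-B-B-R-B-B-B
By Berlekamp's sign-expansion rule, a Blue-Red Hackenbush stalk has the value of the surreal number whose sign sequence is the edge sequence with B -> + and R -> -.
Sign sequence: --+++-+++
Trace the sign expansion in the surreal number tree, starting from 0:
Edge 1: R (sign -) -> bounds (-inf, 0), value = -1
Edge 2: R (sign -) -> bounds (-inf, -1), value = -2
Edge 3: B (sign +) -> bounds (-2, -1), value = -3/2
Edge 4: B (sign +) -> bounds (-3/2, -1), value = -5/4
Edge 5: B (sign +) -> bounds (-5/4, -1), value = -9/8
Edge 6: R (sign -) -> bounds (-5/4, -9/8), value = -19/16
Edge 7: B (sign +) -> bounds (-19/16, -9/8), value = -37/32
Edge 8: B (sign +) -> bounds (-37/32, -9/8), value = -73/64
Edge 9: B (sign +) -> bounds (-73/64, -9/8), value = -145/128
Game value = -145/128

-145/128


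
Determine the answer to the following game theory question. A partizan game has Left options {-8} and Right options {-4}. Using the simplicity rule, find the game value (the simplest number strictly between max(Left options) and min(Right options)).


Left options: {-8}, max = -8
Right options: {-4}, min = -4
All options are numbers and max(Left) < min(Right), so by the simplicity theorem the value is the simplest (earliest-born) number strictly between -8 and -4.
Integers -7 through -5 all lie strictly between -8 and -4.
Among integers, the simplest (lowest birthday = smallest |n|; 0 is born on day 0, +-n on day n) is -5.
No non-integer in the interval can be simpler: if x is a non-integer in the interval, then floor(x) or ceil(x) also lies in the interval (the interval contains an integer), and both are proper prefixes of x's sign expansion, i.e. born earlier. So the game value is -5.
Game value = -5

-5


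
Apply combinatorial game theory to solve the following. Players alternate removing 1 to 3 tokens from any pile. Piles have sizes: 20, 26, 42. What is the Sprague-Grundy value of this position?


Subtraction set: {1, 2, 3}
For this subtraction set, G(n) = n mod 4 (period = max + 1 = 4).
Pile 1 (size 20): G(20) = 20 mod 4 = 0
Pile 2 (size 26): G(26) = 26 mod 4 = 2
Pile 3 (size 42): G(42) = 42 mod 4 = 2
Total Grundy value = XOR of all: 0 XOR 2 XOR 2 = 0

0


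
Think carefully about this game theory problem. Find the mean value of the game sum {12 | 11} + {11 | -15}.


G1 = {12 | 11}, G2 = {11 | -15}
Each is a switch {a | b} with numbers a > b; its mean value is (a + b)/2, and mean value is additive over game sums: m(G1 + G2) = m(G1) + m(G2).
Mean of G1 = (12 + (11))/2 = 23/2 = 23/2
Mean of G2 = (11 + (-15))/2 = -4/2 = -2
Mean of G1 + G2 = 23/2 + -2 = 19/2

19/2


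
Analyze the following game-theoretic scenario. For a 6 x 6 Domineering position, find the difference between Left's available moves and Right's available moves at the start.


Board is 6 x 6 (rows x cols).
Left (vertical) placements: (rows-1) * cols = 5 * 6 = 30
Right (horizontal) placements: rows * (cols-1) = 6 * 5 = 30
Advantage = Left - Right = 30 - 30 = 0

0


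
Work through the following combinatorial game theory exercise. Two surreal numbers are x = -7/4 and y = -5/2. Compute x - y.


x = -7/4, y = -5/2
Converting to common denominator: 4
x = -7/4, y = -10/4
x - y = -7/4 - -5/2 = 3/4

3/4


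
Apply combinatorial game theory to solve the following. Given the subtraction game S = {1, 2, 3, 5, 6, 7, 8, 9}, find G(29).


The subtraction set is S = {1, 2, 3, 5, 6, 7, 8, 9}.
G(k) = mex{ G(k - s) : s in S, s <= k }. We compute iteratively: G(0) = 0.
G(1) = mex({0}) = 1
G(2) = mex({0, 1}) = 2
G(3) = mex({0, 1, 2}) = 3
G(4) = mex({1, 2, 3}) = 0
G(5) = mex({0, 2, 3}) = 1
G(6) = mex({0, 1, 3}) = 2
G(7) = mex({0, 1, 2}) = 3
G(8) = mex({0, 1, 2, 3}) = 4
G(9) = mex({0, 1, 2, 3, 4}) = 5
G(10) = mex({0, 1, 2, 3, 4, 5}) = 6
G(11) = mex({0, 1, 2, 3, 4, 5, 6}) = 7
G(12) = mex({0, 1, 2, 3, 5, 6, 7}) = 4
G(13) = mex({0, 1, 2, 3, 4, 6, 7}) = 5
G(14) = mex({1, 2, 3, 4, 5, 7}) = 0
G(15) = mex({0, 2, 3, 4, 5, 6}) = 1
G(16) = mex({0, 1, 3, 4, 5, 6, 7}) = 2
G(17) = mex({0, 1, 2, 4, 5, 6, 7}) = 3
G(18) = mex({1, 2, 3, 4, 5, 6, 7}) = 0
G(19) = mex({0, 2, 3, 4, 5, 6, 7}) = 1
G(20) = mex({0, 1, 3, 4, 5, 7}) = 2
G(21) = mex({0, 1, 2, 4, 5}) = 3
G(22) = mex({0, 1, 2, 3, 5}) = 4
Observe that G(14)..G(22) = 0, 1, 2, 3, 0, 1, 2, 3, 4 repeats G(0)..G(8) = 0, 1, 2, 3, 0, 1, 2, 3, 4.
For k >= max(S) = 9, G(k) is determined by the previous 9 values G(k-9)..G(k-1); a window of 9 consecutive values has recurred shifted by 14, so by induction G(k + 14) = G(k) for all k >= 0: the sequence is periodic from the start with period 14.
One period: G(0..13) = 0, 1, 2, 3, 0, 1, 2, 3, 4, 5, 6, 7, 4, 5.
29 mod 14 = 1, so G(29) = G(1) = 1.

1


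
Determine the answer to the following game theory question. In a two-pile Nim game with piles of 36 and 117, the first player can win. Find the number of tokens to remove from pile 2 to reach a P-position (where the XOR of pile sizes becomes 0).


Piles: 36 and 117
Current XOR: 36 XOR 117 = 81 (non-zero, so this is an N-position).
To make the XOR zero, we need to find a move that balances the piles.
For pile 2 (size 117): target = 117 XOR 81 = 36
We reduce pile 2 from 117 to 36.
Tokens removed: 117 - 36 = 81
Verification: 36 XOR 36 = 0

81


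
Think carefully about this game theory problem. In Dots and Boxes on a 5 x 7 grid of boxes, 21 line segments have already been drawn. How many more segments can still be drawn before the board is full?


Grid: 5 x 7 boxes, i.e. 6 rows and 8 columns of dots.
Horizontal edges: (rows + 1) * cols = 6 * 7 = 42
Vertical edges: rows * (cols + 1) = 5 * 8 = 40
Total edges: 42 + 40 = 82
Edges drawn: 21
Remaining: 82 - 21 = 61

61


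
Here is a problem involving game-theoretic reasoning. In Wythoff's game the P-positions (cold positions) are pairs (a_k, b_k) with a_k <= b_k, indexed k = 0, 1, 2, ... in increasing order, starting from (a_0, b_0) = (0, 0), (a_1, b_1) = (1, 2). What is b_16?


By Wythoff's theorem, a_k = floor(k * phi) and b_k = floor(k * phi^2) = a_k + k, where phi = (1 + sqrt(5))/2 is the golden ratio.
phi = (1 + sqrt(5))/2 = 1.618034
phi^2 = phi + 1 = 2.618034
k = 16
k * phi^2 = 16 * 2.618034 = 41.888544
b_16 = floor(k * phi^2) = 41 (check: a_16 + k = 25 + 16 = 41)

41


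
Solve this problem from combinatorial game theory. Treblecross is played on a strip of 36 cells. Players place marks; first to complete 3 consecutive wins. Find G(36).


Treblecross: place X on empty cells; 3-in-a-row wins.
Playing within two cells of an existing X lets the opponent win at once, so sensible play treats the cells i-2..i+2 around each X as dead. The player left with no safe cell loses, so this is a normal-play take-away game on strips of safe cells.
Placing X at cell i (0-indexed) of a strip of k safe cells leaves independent strips of sizes max(0, i-2) and max(0, k-i-3). Hence G(k) = mex{ G(max(0,i-2)) XOR G(max(0,k-i-3)) : 0 <= i < k }, with G(0) = 0.
G(1): splits (0,0):0^0=0 -> mex({0}) = 1
G(2): splits (0,0):0^0=0 -> mex({0}) = 1
G(3): splits (0,0):0^0=0 -> mex({0}) = 1
G(4): splits (0,1):0^1=1 (0,0):0^0=0 -> mex({0, 1}) = 2
G(5): splits (0,2):0^1=1 (0,1):0^1=1 (0,0):0^0=0 -> mex({0, 1}) = 2
G(6) = mex({1}) = 0
G(7) = mex({0, 1, 2}) = 3
G(8) = mex({0, 1, 2}) = 3
G(9) = mex({0, 2}) = 1
G(10) = mex({0, 2, 3}) = 1
G(11) = mex({0, 3}) = 1
G(12) = mex({1, 3}) = 0
G(13) = mex({0, 1, 2, 3}) = 4
G(14) = mex({0, 1, 2}) = 3
G(15) = mex({0, 1, 2}) = 3
G(16) = mex({0, 1, 2, 4}) = 3
G(17) = mex({0, 1, 3, 4}) = 2
G(18) = mex({0, 1, 3, 4}) = 2
G(19) = mex({0, 1, 3, 5}) = 2
G(20) = mex({0, 1, 2, 3, 5}) = 4
G(21) = mex({0, 1, 2, 3, 5}) = 4
G(22) = mex({1, 2, 6}) = 0
G(23) = mex({0, 1, 2, 3, 4, 6}) = 5
G(24) = mex({0, 1, 2, 3, 4}) = 5
G(25) = mex({0, 1, 3, 4, 7}) = 2
G(26) = mex({0, 1, 3, 4, 5, 7}) = 2
G(27) = mex({0, 1, 3, 5}) = 2
G(28) = mex({0, 1, 2, 5}) = 3
G(29) = mex({0, 1, 2, 4, 5, 6}) = 3
G(30) = mex({1, 2, 4, 6}) = 0
G(31) = mex({0, 1, 2, 3, 4, 6}) = 5
G(32) = mex({1, 2, 3, 4, 7}) = 0
G(33) = mex({0, 3, 7}) = 1
G(34) = mex({0, 2, 3, 5, 7}) = 1
G(35) = mex({0, 2, 3, 5, 6}) = 1
G(36) = mex({0, 1, 2, 5, 6}) = 3
Therefore G(36) = 3.

3


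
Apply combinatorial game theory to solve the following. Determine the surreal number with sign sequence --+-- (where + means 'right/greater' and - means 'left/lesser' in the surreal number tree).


Sign expansion: --+--
Rule: track bounds (lo, hi), initially (-inf, +inf). On '+', the current value becomes lo and we move to the simplest number in (value, hi): value + 1 if hi = +inf, otherwise the midpoint (value + hi)/2. On '-', the current value becomes hi and we move to value - 1 if lo = -inf, otherwise the midpoint (lo + value)/2.
Start at 0.
Step 1: sign = -, move left. Bounds: (-inf, 0). Value = -1
Step 2: sign = -, move left. Bounds: (-inf, -1). Value = -2
Step 3: sign = +, move right. Bounds: (-2, -1). Value = -3/2
Step 4: sign = -, move left. Bounds: (-2, -3/2). Value = -7/4
Step 5: sign = -, move left. Bounds: (-2, -7/4). Value = -15/8
The surreal number with sign expansion --+-- is -15/8.

-15/8


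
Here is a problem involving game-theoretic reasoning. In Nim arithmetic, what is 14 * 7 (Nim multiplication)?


Nim multiplication is bilinear over XOR: (u XOR v) * w = (u*w) XOR (v*w).
So we split each operand into its bit components and XOR the pairwise Nim products.
14 = 2 + 4 + 8 (as XOR of powers of 2).
7 = 1 + 2 + 4 (as XOR of powers of 2).
Using the standard Nim-product table on single bits:
  2*2 = 3,   2*4 = 8,   2*8 = 12,
  4*4 = 6,   4*8 = 11,  8*8 = 13,
and  1*x = x (identity), k*l = l*k (commutative).
Pairwise Nim products:
  2 * 1 = 2
  2 * 2 = 3
  2 * 4 = 8
  4 * 1 = 4
  4 * 2 = 8
  4 * 4 = 6
  8 * 1 = 8
  8 * 2 = 12
  8 * 4 = 11
XOR them: 2 XOR 3 XOR 8 XOR 4 XOR 8 XOR 6 XOR 8 XOR 12 XOR 11 = 12.
Result: 14 * 7 = 12 (in Nim).

12


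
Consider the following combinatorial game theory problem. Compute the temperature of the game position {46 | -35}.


The game is {46 | -35}, a switch {a | b} with numbers a > b.
Cooling {a | b} by t gives {a - t | b + t}, which stops being hot when a - t = b + t, i.e. at t = (a - b)/2. So the temperature of a switch is (a - b)/2.
Temperature = (Left option - Right option) / 2
= (46 - (-35)) / 2
= 81 / 2
= 81/2

81/2


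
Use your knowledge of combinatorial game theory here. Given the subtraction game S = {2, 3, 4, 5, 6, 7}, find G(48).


The subtraction set is S = {2, 3, 4, 5, 6, 7}.
G(k) = mex{ G(k - s) : s in S, s <= k }. We compute iteratively: G(0) = 0.
G(1) = mex({}) = 0
G(2) = mex({0}) = 1
G(3) = mex({0}) = 1
G(4) = mex({0, 1}) = 2
G(5) = mex({0, 1}) = 2
G(6) = mex({0, 1, 2}) = 3
G(7) = mex({0, 1, 2}) = 3
G(8) = mex({0, 1, 2, 3}) = 4
G(9) = mex({1, 2, 3}) = 0
G(10) = mex({1, 2, 3, 4}) = 0
G(11) = mex({0, 2, 3, 4}) = 1
G(12) = mex({0, 2, 3, 4}) = 1
G(13) = mex({0, 1, 3, 4}) = 2
G(14) = mex({0, 1, 3, 4}) = 2
G(15) = mex({0, 1, 2, 4}) = 3
Observe that G(9)..G(15) = 0, 0, 1, 1, 2, 2, 3 repeats G(0)..G(6) = 0, 0, 1, 1, 2, 2, 3.
For k >= max(S) = 7, G(k) is determined by the previous 7 values G(k-7)..G(k-1); a window of 7 consecutive values has recurred shifted by 9, so by induction G(k + 9) = G(k) for all k >= 0: the sequence is periodic from the start with period 9.
One period: G(0..8) = 0, 0, 1, 1, 2, 2, 3, 3, 4.
48 mod 9 = 3, so G(48) = G(3) = 1.

1


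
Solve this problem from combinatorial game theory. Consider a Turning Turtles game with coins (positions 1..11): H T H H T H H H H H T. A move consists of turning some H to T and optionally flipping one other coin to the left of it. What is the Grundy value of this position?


Coins: H T H H T H H H H H T
Key fact: a single head at position k behaves exactly like a Nim heap of size k (turning it to T and optionally flipping a coin at j < k corresponds to moving the heap from k to j, or to 0), and heads combine as a disjunctive sum (two heads at the same place would cancel, matching j XOR j = 0). So the Nim-value is the XOR of the 1-indexed positions of the heads.
Face-up positions (1-indexed): [1, 3, 4, 6, 7, 8, 9, 10]
XOR 0 with 1: 0 XOR 1 = 1
XOR 1 with 3: 1 XOR 3 = 2
XOR 2 with 4: 2 XOR 4 = 6
XOR 6 with 6: 6 XOR 6 = 0
XOR 0 with 7: 0 XOR 7 = 7
XOR 7 with 8: 7 XOR 8 = 15
XOR 15 with 9: 15 XOR 9 = 6
XOR 6 with 10: 6 XOR 10 = 12
Nim-value = 12

12


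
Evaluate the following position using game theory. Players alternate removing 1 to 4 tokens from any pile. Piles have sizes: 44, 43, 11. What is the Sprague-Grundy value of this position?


Subtraction set: {1, 2, 3, 4}
For this subtraction set, G(n) = n mod 5 (period = max + 1 = 5).
Pile 1 (size 44): G(44) = 44 mod 5 = 4
Pile 2 (size 43): G(43) = 43 mod 5 = 3
Pile 3 (size 11): G(11) = 11 mod 5 = 1
Total Grundy value = XOR of all: 4 XOR 3 XOR 1 = 6

6


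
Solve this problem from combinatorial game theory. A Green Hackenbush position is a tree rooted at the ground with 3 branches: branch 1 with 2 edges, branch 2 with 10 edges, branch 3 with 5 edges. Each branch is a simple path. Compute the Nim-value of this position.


The tree has 3 branches from the ground vertex.
In Green Hackenbush, the Nim-value of a simple path of length k is k.
Branch 1: length 2, Nim-value = 2
Branch 2: length 10, Nim-value = 10
Branch 3: length 5, Nim-value = 5
Total Nim-value = XOR of all branch values:
0 XOR 2 = 2
2 XOR 10 = 8
8 XOR 5 = 13
Nim-value of the tree = 13

13


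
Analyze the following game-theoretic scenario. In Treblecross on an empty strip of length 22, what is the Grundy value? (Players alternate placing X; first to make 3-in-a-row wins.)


Treblecross: place X on empty cells; 3-in-a-row wins.
Playing within two cells of an existing X lets the opponent win at once, so sensible play treats the cells i-2..i+2 around each X as dead. The player left with no safe cell loses, so this is a normal-play take-away game on strips of safe cells.
Placing X at cell i (0-indexed) of a strip of k safe cells leaves independent strips of sizes max(0, i-2) and max(0, k-i-3). Hence G(k) = mex{ G(max(0,i-2)) XOR G(max(0,k-i-3)) : 0 <= i < k }, with G(0) = 0.
G(1): splits (0,0):0^0=0 -> mex({0}) = 1
G(2): splits (0,0):0^0=0 -> mex({0}) = 1
G(3): splits (0,0):0^0=0 -> mex({0}) = 1
G(4): splits (0,1):0^1=1 (0,0):0^0=0 -> mex({0, 1}) = 2
G(5): splits (0,2):0^1=1 (0,1):0^1=1 (0,0):0^0=0 -> mex({0, 1}) = 2
G(6) = mex({1}) = 0
G(7) = mex({0, 1, 2}) = 3
G(8) = mex({0, 1, 2}) = 3
G(9) = mex({0, 2}) = 1
G(10) = mex({0, 2, 3}) = 1
G(11) = mex({0, 3}) = 1
G(12) = mex({1, 3}) = 0
G(13) = mex({0, 1, 2, 3}) = 4
G(14) = mex({0, 1, 2}) = 3
G(15) = mex({0, 1, 2}) = 3
G(16) = mex({0, 1, 2, 4}) = 3
G(17) = mex({0, 1, 3, 4}) = 2
G(18) = mex({0, 1, 3, 4}) = 2
G(19) = mex({0, 1, 3, 5}) = 2
G(20) = mex({0, 1, 2, 3, 5}) = 4
G(21) = mex({0, 1, 2, 3, 5}) = 4
G(22) = mex({1, 2, 6}) = 0
Therefore G(22) = 0.

0


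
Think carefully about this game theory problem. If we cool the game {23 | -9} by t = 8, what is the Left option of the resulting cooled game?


Original game: {23 | -9} (a switch {a | b} with a > b).
Cooling by t (for t below the temperature (a - b)/2 = 16) taxes each move by t: {a | b} cooled by t is {a - t | b + t}.
Cooling amount: t = 8
Cooled Left option: 23 - 8 = 15
Cooled Right option: -9 + 8 = -1
Cooled game: {15 | -1}
Left option = 15

15


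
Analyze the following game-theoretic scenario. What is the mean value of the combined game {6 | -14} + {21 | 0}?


G1 = {6 | -14}, G2 = {21 | 0}
Each is a switch {a | b} with numbers a > b; its mean value is (a + b)/2, and mean value is additive over game sums: m(G1 + G2) = m(G1) + m(G2).
Mean of G1 = (6 + (-14))/2 = -8/2 = -4
Mean of G2 = (21 + (0))/2 = 21/2 = 21/2
Mean of G1 + G2 = -4 + 21/2 = 13/2

13/2


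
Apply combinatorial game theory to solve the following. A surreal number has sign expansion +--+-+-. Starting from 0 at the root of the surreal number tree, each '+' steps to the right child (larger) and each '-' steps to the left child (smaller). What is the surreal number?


Sign expansion: +--+-+-
Rule: track bounds (lo, hi), initially (-inf, +inf). On '+', the current value becomes lo and we move to the simplest number in (value, hi): value + 1 if hi = +inf, otherwise the midpoint (value + hi)/2. On '-', the current value becomes hi and we move to value - 1 if lo = -inf, otherwise the midpoint (lo + value)/2.
Start at 0.
Step 1: sign = +, move right. Bounds: (0, +inf). Value = 1
Step 2: sign = -, move left. Bounds: (0, 1). Value = 1/2
Step 3: sign = -, move left. Bounds: (0, 1/2). Value = 1/4
Step 4: sign = +, move right. Bounds: (1/4, 1/2). Value = 3/8
Step 5: sign = -, move left. Bounds: (1/4, 3/8). Value = 5/16
Step 6: sign = +, move right. Bounds: (5/16, 3/8). Value = 11/32
Step 7: sign = -, move left. Bounds: (5/16, 11/32). Value = 21/64
The surreal number with sign expansion +--+-+- is 21/64.

21/64


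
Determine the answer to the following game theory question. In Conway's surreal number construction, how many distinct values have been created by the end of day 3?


Day 0: {|} = 0 is born. Count = 1.
Day n: the number of surreal numbers born by day n is 2^(n+1) - 1.
By day 0: 2^1 - 1 = 1
By day 1: 2^2 - 1 = 3
By day 2: 2^3 - 1 = 7
By day 3: 2^4 - 1 = 15
By day 3: 15 surreal numbers.

15


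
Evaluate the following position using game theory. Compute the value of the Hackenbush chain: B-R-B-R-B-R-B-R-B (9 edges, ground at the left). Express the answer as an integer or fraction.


Edges (from ground): B-R-B-R-B-R-B-R-B
By Berlekamp's sign-expansion rule, a Blue-Red Hackenbush stalk has the value of the surreal number whose sign sequence is the edge sequence with B -> + and R -> -.
Sign sequence: +-+-+-+-+
Trace the sign expansion in the surreal number tree, starting from 0:
Edge 1: B (sign +) -> bounds (0, +inf), value = 1
Edge 2: R (sign -) -> bounds (0, 1), value = 1/2
Edge 3: B (sign +) -> bounds (1/2, 1), value = 3/4
Edge 4: R (sign -) -> bounds (1/2, 3/4), value = 5/8
Edge 5: B (sign +) -> bounds (5/8, 3/4), value = 11/16
Edge 6: R (sign -) -> bounds (5/8, 11/16), value = 21/32
Edge 7: B (sign +) -> bounds (21/32, 11/16), value = 43/64
Edge 8: R (sign -) -> bounds (21/32, 43/64), value = 85/128
Edge 9: B (sign +) -> bounds (85/128, 43/64), value = 171/256
Game value = 171/256

171/256


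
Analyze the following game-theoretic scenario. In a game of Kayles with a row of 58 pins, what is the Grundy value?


Kayles: a move removes 1 or 2 adjacent pins from a contiguous row.
Removing pins from a row of k leaves two independent rows (a, b) with a + b = k - 1 (one pin) or a + b = k - 2 (two pins); an end removal gives a = 0.
By Sprague-Grundy, G(k) = mex{ G(a) XOR G(b) } over all these splits. G(0) = 0.
G(1): splits (0,0):0^0=0 -> mex({0}) = 1
G(2): splits (0,1):0^1=1 (0,0):0^0=0 -> mex({0, 1}) = 2
G(3): splits (0,2):0^2=2 (1,1):1^1=0 (0,1):0^1=1 -> mex({0, 1, 2}) = 3
G(4): splits (0,3):0^3=3 (1,2):1^2=3 (0,2):0^2=2 (1,1):1^1=0 -> mex({0, 2, 3}) = 1
G(5): splits (0,4):0^1=1 (1,3):1^3=2 (2,2):2^2=0 (0,3):0^3=3 (1,2):1^2=3 -> mex({0, 1, 2, 3}) = 4
G(6) = mex({0, 1, 2, 4}) = 3
G(7) = mex({0, 1, 3, 4, 5}) = 2
G(8) = mex({0, 2, 3, 5, 6}) = 1
G(9) = mex({0, 1, 2, 3, 6, 7}) = 4
G(10) = mex({0, 1, 3, 4, 5, 7}) = 2
G(11) = mex({0, 1, 2, 3, 4, 5}) = 6
G(12) = mex({0, 1, 2, 3, 5, 6, 7}) = 4
G(13) = mex({0, 2, 3, 4, 6, 7}) = 1
G(14) = mex({0, 1, 4, 5, 6, 7}) = 2
G(15) = mex({0, 1, 2, 3, 4, 5, 6}) = 7
G(16) = mex({0, 2, 3, 5, 6, 7}) = 1
G(17) = mex({0, 1, 2, 3, 5, 6, 7}) = 4
G(18) = mex({0, 1, 2, 4, 5, 6}) = 3
G(19) = mex({0, 1, 3, 4, 5, 7}) = 2
G(20) = mex({0, 2, 3, 4, 5, 6, 7}) = 1
G(21) = mex({0, 1, 2, 3, 5, 6, 7}) = 4
G(22) = mex({0, 1, 2, 3, 4, 5, 7}) = 6
G(23) = mex({0, 1, 2, 3, 4, 5, 6}) = 7
G(24) = mex({0, 1, 2, 3, 5, 6, 7}) = 4
G(25) = mex({0, 2, 3, 4, 6, 7}) = 1
G(26) = mex({0, 1, 3, 4, 5, 6, 7}) = 2
G(27) = mex({0, 1, 2, 3, 4, 5, 6, 7}) = 8
G(28) = mex({0, 1, 2, 3, 4, 6, 7, 8}) = 5
G(29) = mex({0, 1, 2, 3, 5, 6, 7, 8, 9}) = 4
G(30) = mex({0, 1, 2, 3, 4, 5, 6, 9, 10}) = 7
G(31) = mex({0, 1, 3, 4, 5, 7, 10, 11}) = 2
G(32) = mex({0, 2, 3, 4, 5, 6, 7, 9, 11}) = 1
G(33) = mex({0, 1, 2, 3, 4, 5, 6, 7, 9, 12}) = 8
G(34) = mex({0, 1, 2, 3, 4, 5, 7, 8, 11, 12}) = 6
G(35) = mex({0, 1, 2, 3, 4, 5, 6, 8, 9, 10, 11}) = 7
G(36) = mex({0, 1, 2, 3, 5, 6, 7, 9, 10}) = 4
G(37) = mex({0, 2, 3, 4, 6, 7, 9, 10, 11, 12}) = 1
G(38) = mex({0, 1, 3, 4, 5, 6, 7, 9, 10, 11, 12}) = 2
G(39) = mex({0, 1, 2, 4, 5, 6, 7, 9, 10, 12, 14}) = 3
G(40) = mex({0, 2, 3, 4, 6, 7, 11, 12, 14}) = 1
G(41) = mex({0, 1, 2, 3, 5, 6, 7, 9, 10, 11, 12}) = 4
G(42) = mex({0, 1, 2, 3, 4, 5, 6, 9, 10}) = 7
G(43) = mex({0, 1, 3, 4, 5, 7, 9, 10, 12, 15}) = 2
G(44) = mex({0, 2, 3, 4, 5, 6, 7, 9, 10, 12, 15}) = 1
G(45) = mex({0, 1, 2, 3, 4, 5, 6, 7, 9, 10, 12, 14}) = 8
G(46) = mex({0, 1, 3, 4, 5, 7, 8, 11, 12, 14}) = 2
G(47) = mex({0, 1, 2, 3, 4, 5, 6, 8, 9, 10, 11, 12}) = 7
G(48) = mex({0, 1, 2, 3, 5, 6, 7, 9, 10}) = 4
G(49) = mex({0, 2, 3, 4, 6, 7, 9, 10, 11, 12, 15}) = 1
G(50) = mex({0, 1, 4, 5, 6, 7, 9, 11, 12, 14, 15}) = 2
G(51) = mex({0, 1, 2, 3, 4, 5, 6, 7, 9, 12, 14, 15}) = 8
G(52) = mex({0, 2, 3, 4, 5, 6, 7, 8, 11, 12, 15}) = 1
G(53) = mex({0, 1, 2, 3, 5, 6, 7, 8, 9, 10, 11, 12}) = 4
G(54) = mex({0, 1, 2, 3, 4, 5, 6, 9, 10}) = 7
G(55) = mex({0, 1, 3, 4, 5, 7, 9, 10, 11, 12}) = 2
G(56) = mex({0, 2, 3, 4, 5, 6, 7, 9, 10, 11, 12, 13, 14}) = 1
G(57) = mex({0, 1, 2, 3, 5, 6, 7, 9, 10, 12, 13, 14, 15}) = 4
G(58) = mex({0, 1, 3, 4, 5, 7, 11, 12, 14, 15}) = 2
Therefore G(58) = 2.

2
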